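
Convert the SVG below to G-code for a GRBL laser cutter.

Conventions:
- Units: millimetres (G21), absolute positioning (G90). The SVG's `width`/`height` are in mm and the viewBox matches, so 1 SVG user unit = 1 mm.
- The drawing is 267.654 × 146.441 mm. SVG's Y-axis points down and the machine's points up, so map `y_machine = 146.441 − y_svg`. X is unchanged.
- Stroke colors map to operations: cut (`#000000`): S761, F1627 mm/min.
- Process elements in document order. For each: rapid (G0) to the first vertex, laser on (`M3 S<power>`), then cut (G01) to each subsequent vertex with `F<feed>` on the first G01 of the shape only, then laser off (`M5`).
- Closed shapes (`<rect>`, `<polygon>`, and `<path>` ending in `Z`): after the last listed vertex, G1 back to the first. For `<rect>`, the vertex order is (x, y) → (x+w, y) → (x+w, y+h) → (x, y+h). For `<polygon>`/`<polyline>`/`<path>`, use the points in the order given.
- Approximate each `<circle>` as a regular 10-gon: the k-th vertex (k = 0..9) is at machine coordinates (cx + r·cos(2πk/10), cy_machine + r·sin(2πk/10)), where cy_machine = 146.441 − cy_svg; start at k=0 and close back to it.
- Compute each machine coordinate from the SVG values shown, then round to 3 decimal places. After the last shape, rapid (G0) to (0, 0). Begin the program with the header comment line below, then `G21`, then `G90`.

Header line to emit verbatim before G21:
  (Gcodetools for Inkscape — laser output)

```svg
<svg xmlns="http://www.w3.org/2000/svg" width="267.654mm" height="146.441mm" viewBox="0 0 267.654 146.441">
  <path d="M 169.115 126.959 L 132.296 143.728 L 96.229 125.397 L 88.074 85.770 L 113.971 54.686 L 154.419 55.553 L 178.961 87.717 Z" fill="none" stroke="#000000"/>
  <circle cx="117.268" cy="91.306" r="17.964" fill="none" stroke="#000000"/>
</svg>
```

(Gcodetools for Inkscape — laser output)
G21
G90
G0 X169.115 Y19.482
M3 S761
G01 X132.296 Y2.713 F1627
G01 X96.229 Y21.044
G01 X88.074 Y60.671
G01 X113.971 Y91.755
G01 X154.419 Y90.888
G01 X178.961 Y58.724
G01 X169.115 Y19.482
M5
G0 X135.232 Y55.135
M3 S761
G01 X131.801 Y65.694 F1627
G01 X122.819 Y72.220
G01 X111.717 Y72.220
G01 X102.735 Y65.694
G01 X99.304 Y55.135
G01 X102.735 Y44.576
G01 X111.717 Y38.050
G01 X122.819 Y38.050
G01 X131.801 Y44.576
G01 X135.232 Y55.135
M5
G0 X0.000 Y0.000

viewBox `0 0 267.654 146.441` with mm width/height → 1 unit = 1 mm. Flip: y_m = 146.441 − y_svg.

**Shape 1** — `<path>` regular polygon, stroke `#000000` → cut (S761, F1627). Machine vertices: (169.115,19.482) → (132.296,2.713) → (96.229,21.044) → (88.074,60.671) → (113.971,91.755) → (154.419,90.888) → (178.961,58.724) → (169.115,19.482). Closed: final G1 returns to the first vertex.

**Shape 2** — `<circle>` circle, stroke `#000000` → cut (S761, F1627). Machine vertices: (135.232,55.135) → (131.801,65.694) → (122.819,72.220) → (111.717,72.220) → (102.735,65.694) → (99.304,55.135) → (102.735,44.576) → (111.717,38.050) → (122.819,38.050) → (131.801,44.576) → (135.232,55.135). Closed: final G1 returns to the first vertex.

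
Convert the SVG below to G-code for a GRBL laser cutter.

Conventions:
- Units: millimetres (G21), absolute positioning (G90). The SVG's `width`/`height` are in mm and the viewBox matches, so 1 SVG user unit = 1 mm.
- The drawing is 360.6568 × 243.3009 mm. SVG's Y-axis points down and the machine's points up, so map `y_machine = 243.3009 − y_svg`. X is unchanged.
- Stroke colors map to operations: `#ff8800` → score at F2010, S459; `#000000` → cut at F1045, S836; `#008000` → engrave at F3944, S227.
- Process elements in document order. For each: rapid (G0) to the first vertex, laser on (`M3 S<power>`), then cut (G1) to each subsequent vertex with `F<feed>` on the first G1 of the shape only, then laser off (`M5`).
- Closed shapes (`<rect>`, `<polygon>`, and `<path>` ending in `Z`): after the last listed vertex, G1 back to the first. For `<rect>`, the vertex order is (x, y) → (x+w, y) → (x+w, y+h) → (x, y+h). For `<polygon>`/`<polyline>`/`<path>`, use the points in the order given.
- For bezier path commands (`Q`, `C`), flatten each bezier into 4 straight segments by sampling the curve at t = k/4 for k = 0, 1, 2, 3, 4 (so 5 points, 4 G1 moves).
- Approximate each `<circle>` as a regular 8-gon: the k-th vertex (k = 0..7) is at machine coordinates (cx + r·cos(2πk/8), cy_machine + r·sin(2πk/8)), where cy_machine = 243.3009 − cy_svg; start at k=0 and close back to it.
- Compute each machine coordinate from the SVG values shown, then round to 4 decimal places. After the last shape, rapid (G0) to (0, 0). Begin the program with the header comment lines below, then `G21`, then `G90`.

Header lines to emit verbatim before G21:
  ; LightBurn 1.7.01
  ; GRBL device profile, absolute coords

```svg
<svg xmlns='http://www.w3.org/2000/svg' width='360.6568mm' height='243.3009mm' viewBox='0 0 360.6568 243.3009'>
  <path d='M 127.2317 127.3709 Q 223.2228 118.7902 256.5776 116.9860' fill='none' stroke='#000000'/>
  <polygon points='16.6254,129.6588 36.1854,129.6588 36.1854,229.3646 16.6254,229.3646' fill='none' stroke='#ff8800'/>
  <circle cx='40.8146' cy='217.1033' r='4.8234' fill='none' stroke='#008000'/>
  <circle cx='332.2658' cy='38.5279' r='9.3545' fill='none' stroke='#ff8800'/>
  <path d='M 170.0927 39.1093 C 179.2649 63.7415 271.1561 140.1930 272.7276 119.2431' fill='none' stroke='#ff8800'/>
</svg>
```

1 u = 1 mm; y_m = 243.3009 − y.

[1] `<path>` quadratic bezier, #000000→cut S836 F1045: (127.2317,115.9300) → (171.3125,119.7968) → (207.5637,122.8166) → (235.9854,124.9893) → (256.5776,126.3149)

[2] `<polygon>` rectangle, #ff8800→score S459 F2010: (16.6254,113.6421) → (36.1854,113.6421) → (36.1854,13.9363) → (16.6254,13.9363) → (16.6254,113.6421) (closed)

[3] `<circle>` circle, #008000→engrave S227 F3944: (45.6380,26.1976) → (44.2253,29.6083) → (40.8146,31.0210) → (37.4039,29.6083) → (35.9912,26.1976) → (37.4039,22.7869) → (40.8146,21.3742) → (44.2253,22.7869) → (45.6380,26.1976) (closed)

[4] `<circle>` circle, #ff8800→score S459 F2010: (341.6203,204.7730) → (338.8804,211.3876) → (332.2658,214.1275) → (325.6512,211.3876) → (322.9113,204.7730) → (325.6512,198.1584) → (332.2658,195.4185) → (338.8804,198.1584) → (341.6203,204.7730) (closed)

[5] `<path>` cubic bezier, #ff8800→score S459 F2010: (170.0927,204.1916) → (189.7779,178.3329) → (224.2604,147.0314) → (257.3178,124.2766) → (272.7276,124.0578)

; LightBurn 1.7.01
; GRBL device profile, absolute coords
G21
G90
G0 X127.2317 Y115.9300
M3 S836
G1 X171.3125 Y119.7968 F1045
G1 X207.5637 Y122.8166
G1 X235.9854 Y124.9893
G1 X256.5776 Y126.3149
M5
G0 X16.6254 Y113.6421
M3 S459
G1 X36.1854 Y113.6421 F2010
G1 X36.1854 Y13.9363
G1 X16.6254 Y13.9363
G1 X16.6254 Y113.6421
M5
G0 X45.6380 Y26.1976
M3 S227
G1 X44.2253 Y29.6083 F3944
G1 X40.8146 Y31.0210
G1 X37.4039 Y29.6083
G1 X35.9912 Y26.1976
G1 X37.4039 Y22.7869
G1 X40.8146 Y21.3742
G1 X44.2253 Y22.7869
G1 X45.6380 Y26.1976
M5
G0 X341.6203 Y204.7730
M3 S459
G1 X338.8804 Y211.3876 F2010
G1 X332.2658 Y214.1275
G1 X325.6512 Y211.3876
G1 X322.9113 Y204.7730
G1 X325.6512 Y198.1584
G1 X332.2658 Y195.4185
G1 X338.8804 Y198.1584
G1 X341.6203 Y204.7730
M5
G0 X170.0927 Y204.1916
M3 S459
G1 X189.7779 Y178.3329 F2010
G1 X224.2604 Y147.0314
G1 X257.3178 Y124.2766
G1 X272.7276 Y124.0578
M5
G0 X0.0000 Y0.0000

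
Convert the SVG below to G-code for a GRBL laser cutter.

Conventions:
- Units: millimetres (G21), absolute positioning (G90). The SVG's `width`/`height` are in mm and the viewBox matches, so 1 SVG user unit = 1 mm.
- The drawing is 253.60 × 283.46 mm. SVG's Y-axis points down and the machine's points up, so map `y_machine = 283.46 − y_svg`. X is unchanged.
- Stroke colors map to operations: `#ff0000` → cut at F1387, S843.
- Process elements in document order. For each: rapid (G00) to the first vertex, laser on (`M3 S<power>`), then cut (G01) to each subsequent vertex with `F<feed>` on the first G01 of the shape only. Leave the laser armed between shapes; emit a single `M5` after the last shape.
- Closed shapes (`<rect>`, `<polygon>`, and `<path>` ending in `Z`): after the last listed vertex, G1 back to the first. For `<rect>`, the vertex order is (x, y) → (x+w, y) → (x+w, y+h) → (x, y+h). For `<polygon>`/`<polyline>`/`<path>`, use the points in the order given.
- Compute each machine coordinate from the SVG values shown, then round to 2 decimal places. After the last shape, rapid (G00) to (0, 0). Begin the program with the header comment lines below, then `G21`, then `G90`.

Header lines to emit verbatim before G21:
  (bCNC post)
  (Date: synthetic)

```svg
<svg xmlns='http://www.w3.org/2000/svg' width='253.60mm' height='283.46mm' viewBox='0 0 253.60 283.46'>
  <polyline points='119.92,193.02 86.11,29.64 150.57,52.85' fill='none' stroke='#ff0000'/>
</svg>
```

1 u = 1 mm; y_m = 283.46 − y.

[1] `<polyline>` open polyline, #ff0000→cut S843 F1387: (119.92,90.44) → (86.11,253.82) → (150.57,230.61)

(bCNC post)
(Date: synthetic)
G21
G90
G00 X119.92 Y90.44
M3 S843
G01 X86.11 Y253.82 F1387
G01 X150.57 Y230.61
M5
G00 X0.00 Y0.00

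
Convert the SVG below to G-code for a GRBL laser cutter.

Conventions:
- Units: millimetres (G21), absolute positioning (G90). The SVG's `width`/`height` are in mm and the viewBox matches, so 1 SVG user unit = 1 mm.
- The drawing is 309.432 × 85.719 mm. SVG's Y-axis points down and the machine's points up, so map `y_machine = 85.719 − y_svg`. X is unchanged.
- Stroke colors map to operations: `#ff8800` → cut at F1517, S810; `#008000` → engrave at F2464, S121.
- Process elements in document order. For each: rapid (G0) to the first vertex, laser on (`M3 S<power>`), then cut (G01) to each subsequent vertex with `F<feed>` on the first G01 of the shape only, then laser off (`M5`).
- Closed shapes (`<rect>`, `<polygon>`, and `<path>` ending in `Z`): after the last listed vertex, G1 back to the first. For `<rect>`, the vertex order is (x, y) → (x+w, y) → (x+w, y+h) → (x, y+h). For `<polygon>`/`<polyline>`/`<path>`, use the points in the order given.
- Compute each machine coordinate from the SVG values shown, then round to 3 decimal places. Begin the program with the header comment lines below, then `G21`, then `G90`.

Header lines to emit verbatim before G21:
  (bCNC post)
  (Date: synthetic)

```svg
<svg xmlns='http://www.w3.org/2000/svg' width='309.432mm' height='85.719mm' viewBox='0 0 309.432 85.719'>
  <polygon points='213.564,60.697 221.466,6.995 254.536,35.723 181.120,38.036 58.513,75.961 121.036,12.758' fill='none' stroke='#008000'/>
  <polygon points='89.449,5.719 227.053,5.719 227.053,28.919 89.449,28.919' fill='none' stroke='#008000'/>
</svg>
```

Since the viewBox matches the mm dimensions, user units are millimetres directly. The only transform is the Y-flip y_m = 85.719 − y_svg.

Shape 1 is a closed polygon drawn with `<polygon>`. Its stroke #008000 means engrave at S121, F2464. After flipping Y the toolpath is (213.564,25.022) → (221.466,78.724) → (254.536,49.996) → (181.120,47.683) → (58.513,9.758) → (121.036,72.961) → (213.564,25.022), returning to the start.

Shape 2 is a rectangle drawn with `<polygon>`. Its stroke #008000 means engrave at S121, F2464. After flipping Y the toolpath is (89.449,80.000) → (227.053,80.000) → (227.053,56.800) → (89.449,56.800) → (89.449,80.000), returning to the start.

(bCNC post)
(Date: synthetic)
G21
G90
G0 X213.564 Y25.022
M3 S121
G01 X221.466 Y78.724 F2464
G01 X254.536 Y49.996
G01 X181.120 Y47.683
G01 X58.513 Y9.758
G01 X121.036 Y72.961
G01 X213.564 Y25.022
M5
G0 X89.449 Y80.000
M3 S121
G01 X227.053 Y80.000 F2464
G01 X227.053 Y56.800
G01 X89.449 Y56.800
G01 X89.449 Y80.000
M5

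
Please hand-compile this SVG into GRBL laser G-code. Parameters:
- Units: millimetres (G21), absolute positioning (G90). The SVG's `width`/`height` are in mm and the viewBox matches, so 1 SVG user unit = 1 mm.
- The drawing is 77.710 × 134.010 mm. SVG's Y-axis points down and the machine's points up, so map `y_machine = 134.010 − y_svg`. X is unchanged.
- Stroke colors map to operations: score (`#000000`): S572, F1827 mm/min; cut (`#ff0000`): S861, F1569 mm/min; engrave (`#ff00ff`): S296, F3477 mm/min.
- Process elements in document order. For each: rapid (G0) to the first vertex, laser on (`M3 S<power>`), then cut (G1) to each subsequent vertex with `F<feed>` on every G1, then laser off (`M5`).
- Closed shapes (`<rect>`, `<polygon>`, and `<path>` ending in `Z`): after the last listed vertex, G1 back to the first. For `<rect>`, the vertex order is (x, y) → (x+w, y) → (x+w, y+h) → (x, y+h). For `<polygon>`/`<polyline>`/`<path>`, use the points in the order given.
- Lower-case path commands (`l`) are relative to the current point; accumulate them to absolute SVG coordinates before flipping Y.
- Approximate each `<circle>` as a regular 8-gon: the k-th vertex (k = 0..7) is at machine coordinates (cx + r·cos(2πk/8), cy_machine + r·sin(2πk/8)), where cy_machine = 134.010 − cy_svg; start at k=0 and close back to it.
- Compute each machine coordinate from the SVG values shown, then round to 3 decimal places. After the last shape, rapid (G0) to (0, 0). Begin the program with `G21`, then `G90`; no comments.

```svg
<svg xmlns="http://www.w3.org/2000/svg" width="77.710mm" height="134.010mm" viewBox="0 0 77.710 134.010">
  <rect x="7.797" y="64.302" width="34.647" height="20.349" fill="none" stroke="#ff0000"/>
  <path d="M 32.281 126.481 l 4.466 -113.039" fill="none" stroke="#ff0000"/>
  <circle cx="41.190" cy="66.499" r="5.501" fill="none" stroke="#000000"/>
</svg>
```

viewBox `0 0 77.710 134.010` with mm width/height → 1 unit = 1 mm. Flip: y_m = 134.010 − y_svg.

**Shape 1** — `<rect>` rectangle, stroke `#ff0000` → cut (S861, F1569). Machine vertices: (7.797,69.708) → (42.444,69.708) → (42.444,49.359) → (7.797,49.359) → (7.797,69.708). Closed: final G1 returns to the first vertex.

**Shape 2** — `<path>` line segment, stroke `#ff0000` → cut (S861, F1569). Machine vertices: (32.281,7.529) → (36.747,120.568). Open path.

**Shape 3** — `<circle>` circle, stroke `#000000` → score (S572, F1827). Machine vertices: (46.691,67.511) → (45.080,71.401) → (41.190,73.012) → (37.300,71.401) → (35.689,67.511) → (37.300,63.621) → (41.190,62.010) → (45.080,63.621) → (46.691,67.511). Closed: final G1 returns to the first vertex.

G21
G90
G0 X7.797 Y69.708
M3 S861
G1 X42.444 Y69.708 F1569
G1 X42.444 Y49.359 F1569
G1 X7.797 Y49.359 F1569
G1 X7.797 Y69.708 F1569
M5
G0 X32.281 Y7.529
M3 S861
G1 X36.747 Y120.568 F1569
M5
G0 X46.691 Y67.511
M3 S572
G1 X45.080 Y71.401 F1827
G1 X41.190 Y73.012 F1827
G1 X37.300 Y71.401 F1827
G1 X35.689 Y67.511 F1827
G1 X37.300 Y63.621 F1827
G1 X41.190 Y62.010 F1827
G1 X45.080 Y63.621 F1827
G1 X46.691 Y67.511 F1827
M5
G0 X0.000 Y0.000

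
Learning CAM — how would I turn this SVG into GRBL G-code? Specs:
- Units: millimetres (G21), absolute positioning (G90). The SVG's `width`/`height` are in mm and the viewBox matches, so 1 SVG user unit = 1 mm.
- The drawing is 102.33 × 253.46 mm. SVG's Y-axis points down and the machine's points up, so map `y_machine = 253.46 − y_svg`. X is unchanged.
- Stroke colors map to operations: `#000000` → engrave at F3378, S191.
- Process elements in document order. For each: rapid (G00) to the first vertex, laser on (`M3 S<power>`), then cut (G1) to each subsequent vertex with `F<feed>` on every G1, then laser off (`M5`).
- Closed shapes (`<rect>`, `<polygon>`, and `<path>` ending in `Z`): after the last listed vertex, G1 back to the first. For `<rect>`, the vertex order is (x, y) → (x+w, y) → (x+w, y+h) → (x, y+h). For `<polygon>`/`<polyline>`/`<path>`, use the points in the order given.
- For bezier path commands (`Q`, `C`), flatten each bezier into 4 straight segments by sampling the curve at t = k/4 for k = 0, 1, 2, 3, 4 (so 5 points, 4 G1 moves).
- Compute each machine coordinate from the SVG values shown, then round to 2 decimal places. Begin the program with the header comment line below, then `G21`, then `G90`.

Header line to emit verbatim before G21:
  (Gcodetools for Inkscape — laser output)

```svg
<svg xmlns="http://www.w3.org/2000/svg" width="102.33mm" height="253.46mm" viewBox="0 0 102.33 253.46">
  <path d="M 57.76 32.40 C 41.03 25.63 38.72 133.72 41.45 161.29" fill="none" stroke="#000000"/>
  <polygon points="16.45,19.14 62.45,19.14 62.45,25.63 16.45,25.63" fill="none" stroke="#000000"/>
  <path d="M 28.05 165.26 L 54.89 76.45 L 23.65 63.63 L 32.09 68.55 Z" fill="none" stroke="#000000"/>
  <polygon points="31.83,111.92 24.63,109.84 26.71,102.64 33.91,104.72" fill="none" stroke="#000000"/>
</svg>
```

viewBox `0 0 102.33 253.46` with mm width/height → 1 unit = 1 mm. Flip: y_m = 253.46 − y_svg.

**Shape 1** — `<path>` cubic bezier, stroke `#000000` → engrave (S191, F3378). Control points (SVG): P0=(57.76,32.40), P1=(41.03,25.63), P2=(38.72,133.72), P3=(41.45,161.29); sampled at t=k/4. Machine vertices: (57.76,221.06) → (47.77,207.65) → (42.31,169.49) → (40.49,124.89) → (41.45,92.17). Open path.

**Shape 2** — `<polygon>` rectangle, stroke `#000000` → engrave (S191, F3378). Machine vertices: (16.45,234.32) → (62.45,234.32) → (62.45,227.83) → (16.45,227.83) → (16.45,234.32). Closed: final G1 returns to the first vertex.

**Shape 3** — `<path>` closed polygon, stroke `#000000` → engrave (S191, F3378). Machine vertices: (28.05,88.20) → (54.89,177.01) → (23.65,189.83) → (32.09,184.91) → (28.05,88.20). Closed: final G1 returns to the first vertex.

**Shape 4** — `<polygon>` regular polygon, stroke `#000000` → engrave (S191, F3378). Machine vertices: (31.83,141.54) → (24.63,143.62) → (26.71,150.82) → (33.91,148.74) → (31.83,141.54). Closed: final G1 returns to the first vertex.

(Gcodetools for Inkscape — laser output)
G21
G90
G00 X57.76 Y221.06
M3 S191
G1 X47.77 Y207.65 F3378
G1 X42.31 Y169.49 F3378
G1 X40.49 Y124.89 F3378
G1 X41.45 Y92.17 F3378
M5
G00 X16.45 Y234.32
M3 S191
G1 X62.45 Y234.32 F3378
G1 X62.45 Y227.83 F3378
G1 X16.45 Y227.83 F3378
G1 X16.45 Y234.32 F3378
M5
G00 X28.05 Y88.20
M3 S191
G1 X54.89 Y177.01 F3378
G1 X23.65 Y189.83 F3378
G1 X32.09 Y184.91 F3378
G1 X28.05 Y88.20 F3378
M5
G00 X31.83 Y141.54
M3 S191
G1 X24.63 Y143.62 F3378
G1 X26.71 Y150.82 F3378
G1 X33.91 Y148.74 F3378
G1 X31.83 Y141.54 F3378
M5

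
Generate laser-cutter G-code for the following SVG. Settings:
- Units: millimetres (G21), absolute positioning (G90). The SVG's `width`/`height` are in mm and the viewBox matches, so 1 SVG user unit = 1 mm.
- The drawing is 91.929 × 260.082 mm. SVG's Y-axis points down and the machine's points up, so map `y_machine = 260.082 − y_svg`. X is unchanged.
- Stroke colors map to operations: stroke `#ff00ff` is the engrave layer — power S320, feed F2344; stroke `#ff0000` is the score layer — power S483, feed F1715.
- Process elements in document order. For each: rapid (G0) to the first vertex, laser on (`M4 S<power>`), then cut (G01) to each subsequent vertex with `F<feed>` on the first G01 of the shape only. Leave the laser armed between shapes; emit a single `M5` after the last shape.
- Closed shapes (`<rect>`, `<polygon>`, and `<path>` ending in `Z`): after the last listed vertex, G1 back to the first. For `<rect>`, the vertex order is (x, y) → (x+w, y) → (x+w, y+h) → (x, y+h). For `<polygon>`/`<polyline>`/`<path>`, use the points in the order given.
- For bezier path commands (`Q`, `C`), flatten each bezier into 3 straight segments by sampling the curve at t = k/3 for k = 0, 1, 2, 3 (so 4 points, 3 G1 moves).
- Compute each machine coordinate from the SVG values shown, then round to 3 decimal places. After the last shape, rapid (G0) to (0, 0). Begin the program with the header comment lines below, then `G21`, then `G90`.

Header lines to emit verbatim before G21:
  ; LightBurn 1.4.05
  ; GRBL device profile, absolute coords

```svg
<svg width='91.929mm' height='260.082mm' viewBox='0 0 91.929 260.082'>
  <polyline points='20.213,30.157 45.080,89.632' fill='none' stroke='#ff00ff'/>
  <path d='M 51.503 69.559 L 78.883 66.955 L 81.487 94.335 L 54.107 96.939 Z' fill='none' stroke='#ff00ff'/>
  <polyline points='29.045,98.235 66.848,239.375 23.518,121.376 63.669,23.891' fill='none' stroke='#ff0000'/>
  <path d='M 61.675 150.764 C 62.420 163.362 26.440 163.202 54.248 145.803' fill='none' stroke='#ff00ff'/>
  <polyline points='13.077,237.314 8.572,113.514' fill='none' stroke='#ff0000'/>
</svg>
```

; LightBurn 1.4.05
; GRBL device profile, absolute coords
G21
G90
G0 X20.213 Y229.925
M4 S320
G01 X45.080 Y170.450 F2344
G0 X51.503 Y190.523
M4 S320
G01 X78.883 Y193.127 F2344
G01 X81.487 Y165.747
G01 X54.107 Y163.143
G01 X51.503 Y190.523
G0 X29.045 Y161.847
M4 S483
G01 X66.848 Y20.707 F1715
G01 X23.518 Y138.706
G01 X63.669 Y236.191
G0 X61.675 Y109.318
M4 S320
G01 X53.901 Y101.139 F2344
G01 X43.980 Y102.460
G01 X54.248 Y114.279
G0 X13.077 Y22.768
M4 S483
G01 X8.572 Y146.568 F1715
M5
G0 X0.000 Y0.000

Since the viewBox matches the mm dimensions, user units are millimetres directly. The only transform is the Y-flip y_m = 260.082 − y_svg.

Shape 1 is a line segment drawn with `<polyline>`. Its stroke #ff00ff means engrave at S320, F2344. After flipping Y the toolpath is (20.213,229.925) → (45.080,170.450).

Shape 2 is a regular polygon drawn with `<path>`. Its stroke #ff00ff means engrave at S320, F2344. After flipping Y the toolpath is (51.503,190.523) → (78.883,193.127) → (81.487,165.747) → (54.107,163.143) → (51.503,190.523), returning to the start.

Shape 3 is a open polyline drawn with `<polyline>`. Its stroke #ff0000 means score at S483, F1715. After flipping Y the toolpath is (29.045,161.847) → (66.848,20.707) → (23.518,138.706) → (63.669,236.191).

Shape 4 is a cubic bezier drawn with `<path>`. Its stroke #ff00ff means engrave at S320, F2344. After flipping Y the toolpath is (61.675,109.318) → (53.901,101.139) → (43.980,102.460) → (54.248,114.279).

Shape 5 is a line segment drawn with `<polyline>`. Its stroke #ff0000 means score at S483, F1715. After flipping Y the toolpath is (13.077,22.768) → (8.572,146.568).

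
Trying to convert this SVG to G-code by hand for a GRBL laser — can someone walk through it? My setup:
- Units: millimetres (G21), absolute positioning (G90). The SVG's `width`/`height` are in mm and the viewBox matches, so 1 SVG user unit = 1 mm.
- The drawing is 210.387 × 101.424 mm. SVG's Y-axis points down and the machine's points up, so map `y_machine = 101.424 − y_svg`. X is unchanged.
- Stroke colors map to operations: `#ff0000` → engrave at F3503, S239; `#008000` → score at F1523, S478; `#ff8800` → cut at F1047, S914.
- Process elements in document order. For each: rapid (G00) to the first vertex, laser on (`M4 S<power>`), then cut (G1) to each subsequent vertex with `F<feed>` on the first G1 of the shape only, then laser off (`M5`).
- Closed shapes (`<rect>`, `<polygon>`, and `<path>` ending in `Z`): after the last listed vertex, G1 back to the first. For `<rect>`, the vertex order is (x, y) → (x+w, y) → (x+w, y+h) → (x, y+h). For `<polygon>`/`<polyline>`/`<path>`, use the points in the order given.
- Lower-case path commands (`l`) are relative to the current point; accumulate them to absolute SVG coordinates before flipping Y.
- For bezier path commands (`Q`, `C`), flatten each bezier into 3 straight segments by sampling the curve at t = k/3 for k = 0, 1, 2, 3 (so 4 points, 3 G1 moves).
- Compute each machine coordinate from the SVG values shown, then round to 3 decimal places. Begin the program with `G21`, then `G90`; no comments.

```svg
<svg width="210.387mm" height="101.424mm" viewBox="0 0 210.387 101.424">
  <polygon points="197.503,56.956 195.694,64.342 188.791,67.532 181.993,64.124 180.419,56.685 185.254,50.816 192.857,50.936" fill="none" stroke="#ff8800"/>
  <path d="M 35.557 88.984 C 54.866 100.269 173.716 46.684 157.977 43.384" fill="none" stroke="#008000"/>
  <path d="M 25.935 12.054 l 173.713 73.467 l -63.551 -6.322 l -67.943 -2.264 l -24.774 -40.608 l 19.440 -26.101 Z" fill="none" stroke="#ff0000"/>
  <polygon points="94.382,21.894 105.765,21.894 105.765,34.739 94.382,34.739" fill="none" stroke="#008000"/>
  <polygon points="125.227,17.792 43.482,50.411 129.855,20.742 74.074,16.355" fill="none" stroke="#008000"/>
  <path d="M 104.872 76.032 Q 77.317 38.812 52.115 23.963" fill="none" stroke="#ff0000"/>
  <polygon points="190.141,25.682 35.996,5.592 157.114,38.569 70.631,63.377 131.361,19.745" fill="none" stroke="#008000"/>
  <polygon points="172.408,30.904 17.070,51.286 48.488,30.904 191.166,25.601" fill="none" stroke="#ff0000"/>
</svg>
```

G21
G90
G00 X197.503 Y44.468
M4 S914
G1 X195.694 Y37.082 F1047
G1 X188.791 Y33.892
G1 X181.993 Y37.300
G1 X180.419 Y44.739
G1 X185.254 Y50.608
G1 X192.857 Y50.488
G1 X197.503 Y44.468
M5
G00 X35.557 Y12.440
M4 S478
G1 X79.375 Y18.513 F1523
G1 X137.524 Y42.243
G1 X157.977 Y58.040
M5
G00 X25.935 Y89.370
M4 S239
G1 X199.648 Y15.903 F3503
G1 X136.097 Y22.225
G1 X68.154 Y24.489
G1 X43.380 Y65.097
G1 X62.820 Y91.198
G1 X25.935 Y89.370
M5
G00 X94.382 Y79.530
M4 S478
G1 X105.765 Y79.530 F1523
G1 X105.765 Y66.685
G1 X94.382 Y66.685
G1 X94.382 Y79.530
M5
G00 X125.227 Y83.632
M4 S478
G1 X43.482 Y51.013 F1523
G1 X129.855 Y80.682
G1 X74.074 Y85.069
G1 X125.227 Y83.632
M5
G00 X104.872 Y25.392
M4 S239
G1 X86.763 Y47.720 F3503
G1 X69.178 Y65.076
G1 X52.115 Y77.461
M5
G00 X190.141 Y75.742
M4 S478
G1 X35.996 Y95.832 F1523
G1 X157.114 Y62.855
G1 X70.631 Y38.047
G1 X131.361 Y81.679
G1 X190.141 Y75.742
M5
G00 X172.408 Y70.520
M4 S239
G1 X17.070 Y50.138 F3503
G1 X48.488 Y70.520
G1 X191.166 Y75.823
G1 X172.408 Y70.520
M5

Since the viewBox matches the mm dimensions, user units are millimetres directly. The only transform is the Y-flip y_m = 101.424 − y_svg.

Shape 1 is a regular polygon drawn with `<polygon>`. Its stroke #ff8800 means cut at S914, F1047. After flipping Y the toolpath is (197.503,44.468) → (195.694,37.082) → (188.791,33.892) → (181.993,37.300) → (180.419,44.739) → (185.254,50.608) → (192.857,50.488) → (197.503,44.468), returning to the start.

Shape 2 is a cubic bezier drawn with `<path>`. Its stroke #008000 means score at S478, F1523. After flipping Y the toolpath is (35.557,12.440) → (79.375,18.513) → (137.524,42.243) → (157.977,58.040).

Shape 3 is a closed polygon drawn with `<path>`. Its stroke #ff0000 means engrave at S239, F3503. After flipping Y the toolpath is (25.935,89.370) → (199.648,15.903) → (136.097,22.225) → (68.154,24.489) → (43.380,65.097) → (62.820,91.198) → (25.935,89.370), returning to the start.

Shape 4 is a rectangle drawn with `<polygon>`. Its stroke #008000 means score at S478, F1523. After flipping Y the toolpath is (94.382,79.530) → (105.765,79.530) → (105.765,66.685) → (94.382,66.685) → (94.382,79.530), returning to the start.

Shape 5 is a closed polygon drawn with `<polygon>`. Its stroke #008000 means score at S478, F1523. After flipping Y the toolpath is (125.227,83.632) → (43.482,51.013) → (129.855,80.682) → (74.074,85.069) → (125.227,83.632), returning to the start.

Shape 6 is a quadratic bezier drawn with `<path>`. Its stroke #ff0000 means engrave at S239, F3503. After flipping Y the toolpath is (104.872,25.392) → (86.763,47.720) → (69.178,65.076) → (52.115,77.461).

Shape 7 is a closed polygon drawn with `<polygon>`. Its stroke #008000 means score at S478, F1523. After flipping Y the toolpath is (190.141,75.742) → (35.996,95.832) → (157.114,62.855) → (70.631,38.047) → (131.361,81.679) → (190.141,75.742), returning to the start.

Shape 8 is a closed polygon drawn with `<polygon>`. Its stroke #ff0000 means engrave at S239, F3503. After flipping Y the toolpath is (172.408,70.520) → (17.070,50.138) → (48.488,70.520) → (191.166,75.823) → (172.408,70.520), returning to the start.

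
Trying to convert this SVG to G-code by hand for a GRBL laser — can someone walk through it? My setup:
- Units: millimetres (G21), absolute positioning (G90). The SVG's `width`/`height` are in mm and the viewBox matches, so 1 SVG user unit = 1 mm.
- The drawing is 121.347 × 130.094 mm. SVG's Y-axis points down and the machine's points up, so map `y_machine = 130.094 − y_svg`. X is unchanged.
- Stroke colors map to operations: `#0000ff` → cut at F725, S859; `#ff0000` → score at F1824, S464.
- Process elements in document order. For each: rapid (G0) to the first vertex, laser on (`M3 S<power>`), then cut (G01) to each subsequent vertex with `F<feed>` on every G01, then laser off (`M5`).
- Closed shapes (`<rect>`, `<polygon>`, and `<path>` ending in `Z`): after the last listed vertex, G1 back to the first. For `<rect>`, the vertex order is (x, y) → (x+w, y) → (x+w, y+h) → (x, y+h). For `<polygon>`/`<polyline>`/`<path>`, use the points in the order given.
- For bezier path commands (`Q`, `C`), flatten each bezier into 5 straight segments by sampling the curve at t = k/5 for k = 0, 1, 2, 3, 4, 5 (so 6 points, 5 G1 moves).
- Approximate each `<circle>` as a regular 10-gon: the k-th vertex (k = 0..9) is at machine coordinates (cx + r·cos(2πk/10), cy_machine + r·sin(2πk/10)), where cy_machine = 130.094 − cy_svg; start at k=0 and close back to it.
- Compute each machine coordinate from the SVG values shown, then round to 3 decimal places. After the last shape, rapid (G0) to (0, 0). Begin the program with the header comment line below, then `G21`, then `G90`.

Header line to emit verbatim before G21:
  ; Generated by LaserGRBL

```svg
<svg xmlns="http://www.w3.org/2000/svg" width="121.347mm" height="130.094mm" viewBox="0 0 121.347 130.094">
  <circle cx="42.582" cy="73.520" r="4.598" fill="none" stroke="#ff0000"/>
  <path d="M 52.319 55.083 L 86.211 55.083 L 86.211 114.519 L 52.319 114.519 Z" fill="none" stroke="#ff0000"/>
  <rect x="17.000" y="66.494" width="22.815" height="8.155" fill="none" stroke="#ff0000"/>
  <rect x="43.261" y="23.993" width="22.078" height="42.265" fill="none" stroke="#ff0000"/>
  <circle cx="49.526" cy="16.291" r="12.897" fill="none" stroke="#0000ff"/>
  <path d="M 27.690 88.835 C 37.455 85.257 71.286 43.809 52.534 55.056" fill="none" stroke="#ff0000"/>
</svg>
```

; Generated by LaserGRBL
G21
G90
G0 X47.180 Y56.574
M3 S464
G01 X46.302 Y59.277 F1824
G01 X44.003 Y60.947 F1824
G01 X41.161 Y60.947 F1824
G01 X38.862 Y59.277 F1824
G01 X37.984 Y56.574 F1824
G01 X38.862 Y53.871 F1824
G01 X41.161 Y52.201 F1824
G01 X44.003 Y52.201 F1824
G01 X46.302 Y53.871 F1824
G01 X47.180 Y56.574 F1824
M5
G0 X52.319 Y75.011
M3 S464
G01 X86.211 Y75.011 F1824
G01 X86.211 Y15.575 F1824
G01 X52.319 Y15.575 F1824
G01 X52.319 Y75.011 F1824
M5
G0 X17.000 Y63.600
M3 S464
G01 X39.815 Y63.600 F1824
G01 X39.815 Y55.445 F1824
G01 X17.000 Y55.445 F1824
G01 X17.000 Y63.600 F1824
M5
G0 X43.261 Y106.101
M3 S464
G01 X65.339 Y106.101 F1824
G01 X65.339 Y63.836 F1824
G01 X43.261 Y63.836 F1824
G01 X43.261 Y106.101 F1824
M5
G0 X62.423 Y113.803
M3 S859
G01 X59.960 Y121.384 F725
G01 X53.511 Y126.069 F725
G01 X45.541 Y126.069 F725
G01 X39.092 Y121.384 F725
G01 X36.629 Y113.803 F725
G01 X39.092 Y106.222 F725
G01 X45.541 Y101.537 F725
G01 X53.511 Y101.537 F725
G01 X59.960 Y106.222 F725
G01 X62.423 Y113.803 F725
M5
G0 X27.690 Y41.259
M3 S464
G01 X35.824 Y47.226 F1824
G01 X46.054 Y57.934 F1824
G01 X54.702 Y69.037 F1824
G01 X58.088 Y76.187 F1824
G01 X52.534 Y75.038 F1824
M5
G0 X0.000 Y0.000

Since the viewBox matches the mm dimensions, user units are millimetres directly. The only transform is the Y-flip y_m = 130.094 − y_svg.

Shape 1 is a circle drawn with `<circle>`. Its stroke #ff0000 means score at S464, F1824. After flipping Y the toolpath is (47.180,56.574) → (46.302,59.277) → (44.003,60.947) → (41.161,60.947) → (38.862,59.277) → (37.984,56.574) → (38.862,53.871) → (41.161,52.201) → (44.003,52.201) → (46.302,53.871) → (47.180,56.574), returning to the start.

Shape 2 is a rectangle drawn with `<path>`. Its stroke #ff0000 means score at S464, F1824. After flipping Y the toolpath is (52.319,75.011) → (86.211,75.011) → (86.211,15.575) → (52.319,15.575) → (52.319,75.011), returning to the start.

Shape 3 is a rectangle drawn with `<rect>`. Its stroke #ff0000 means score at S464, F1824. After flipping Y the toolpath is (17.000,63.600) → (39.815,63.600) → (39.815,55.445) → (17.000,55.445) → (17.000,63.600), returning to the start.

Shape 4 is a rectangle drawn with `<rect>`. Its stroke #ff0000 means score at S464, F1824. After flipping Y the toolpath is (43.261,106.101) → (65.339,106.101) → (65.339,63.836) → (43.261,63.836) → (43.261,106.101), returning to the start.

Shape 5 is a circle drawn with `<circle>`. Its stroke #0000ff means cut at S859, F725. After flipping Y the toolpath is (62.423,113.803) → (59.960,121.384) → (53.511,126.069) → (45.541,126.069) → (39.092,121.384) → (36.629,113.803) → (39.092,106.222) → (45.541,101.537) → (53.511,101.537) → (59.960,106.222) → (62.423,113.803), returning to the start.

Shape 6 is a cubic bezier drawn with `<path>`. Its stroke #ff0000 means score at S464, F1824. After flipping Y the toolpath is (27.690,41.259) → (35.824,47.226) → (46.054,57.934) → (54.702,69.037) → (58.088,76.187) → (52.534,75.038).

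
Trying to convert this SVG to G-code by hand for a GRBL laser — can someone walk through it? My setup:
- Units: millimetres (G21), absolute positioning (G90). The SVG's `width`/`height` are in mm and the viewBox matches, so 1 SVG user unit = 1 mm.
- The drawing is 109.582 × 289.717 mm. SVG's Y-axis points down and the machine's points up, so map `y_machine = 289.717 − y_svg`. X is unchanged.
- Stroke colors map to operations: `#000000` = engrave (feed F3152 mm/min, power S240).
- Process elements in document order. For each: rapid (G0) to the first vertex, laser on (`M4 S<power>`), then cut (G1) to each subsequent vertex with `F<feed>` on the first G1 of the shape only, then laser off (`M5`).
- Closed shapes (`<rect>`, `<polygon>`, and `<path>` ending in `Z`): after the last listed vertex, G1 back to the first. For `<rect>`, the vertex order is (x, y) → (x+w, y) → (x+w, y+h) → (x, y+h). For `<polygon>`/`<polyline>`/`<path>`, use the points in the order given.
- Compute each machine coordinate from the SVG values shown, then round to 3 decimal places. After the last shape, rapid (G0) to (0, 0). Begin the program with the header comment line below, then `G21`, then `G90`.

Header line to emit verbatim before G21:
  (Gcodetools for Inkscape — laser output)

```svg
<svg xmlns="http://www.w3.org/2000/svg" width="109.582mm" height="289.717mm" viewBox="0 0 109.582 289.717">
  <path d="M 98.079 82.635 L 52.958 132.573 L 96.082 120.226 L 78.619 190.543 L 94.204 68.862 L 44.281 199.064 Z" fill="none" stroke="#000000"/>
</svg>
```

viewBox `0 0 109.582 289.717` with mm width/height → 1 unit = 1 mm. Flip: y_m = 289.717 − y_svg.

**Shape 1** — `<path>` closed polygon, stroke `#000000` → engrave (S240, F3152). Machine vertices: (98.079,207.082) → (52.958,157.144) → (96.082,169.491) → (78.619,99.174) → (94.204,220.855) → (44.281,90.653) → (98.079,207.082). Closed: final G1 returns to the first vertex.

(Gcodetools for Inkscape — laser output)
G21
G90
G0 X98.079 Y207.082
M4 S240
G1 X52.958 Y157.144 F3152
G1 X96.082 Y169.491
G1 X78.619 Y99.174
G1 X94.204 Y220.855
G1 X44.281 Y90.653
G1 X98.079 Y207.082
M5
G0 X0.000 Y0.000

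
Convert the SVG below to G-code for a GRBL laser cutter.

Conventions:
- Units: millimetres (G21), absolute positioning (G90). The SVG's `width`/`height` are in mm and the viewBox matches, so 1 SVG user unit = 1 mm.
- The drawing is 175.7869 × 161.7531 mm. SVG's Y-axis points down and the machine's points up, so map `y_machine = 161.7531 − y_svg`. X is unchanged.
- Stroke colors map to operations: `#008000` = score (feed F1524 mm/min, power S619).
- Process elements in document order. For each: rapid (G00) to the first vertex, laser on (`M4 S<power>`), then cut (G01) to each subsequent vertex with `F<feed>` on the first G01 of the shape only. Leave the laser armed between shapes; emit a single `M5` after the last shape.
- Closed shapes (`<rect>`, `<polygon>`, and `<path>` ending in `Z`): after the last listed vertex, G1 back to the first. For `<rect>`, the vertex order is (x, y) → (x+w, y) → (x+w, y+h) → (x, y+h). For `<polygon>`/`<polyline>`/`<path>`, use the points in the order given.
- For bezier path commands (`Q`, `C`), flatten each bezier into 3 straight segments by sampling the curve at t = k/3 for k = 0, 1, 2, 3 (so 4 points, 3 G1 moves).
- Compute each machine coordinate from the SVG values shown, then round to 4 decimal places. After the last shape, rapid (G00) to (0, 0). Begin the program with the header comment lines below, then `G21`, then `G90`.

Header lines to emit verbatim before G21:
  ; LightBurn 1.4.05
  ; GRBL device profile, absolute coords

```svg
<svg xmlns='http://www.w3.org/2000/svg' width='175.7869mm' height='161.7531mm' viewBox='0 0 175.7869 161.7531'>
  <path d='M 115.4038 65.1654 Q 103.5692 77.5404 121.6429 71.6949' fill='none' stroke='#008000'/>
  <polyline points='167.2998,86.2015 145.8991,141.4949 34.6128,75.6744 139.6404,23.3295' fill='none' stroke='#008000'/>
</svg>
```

; LightBurn 1.4.05
; GRBL device profile, absolute coords
G21
G90
G00 X115.4038 Y96.5877
M4 S619
G01 X110.8372 Y90.3622 F1524
G01 X112.9169 Y88.1857
G01 X121.6429 Y90.0582
G00 X167.2998 Y75.5516
M4 S619
G01 X145.8991 Y20.2582 F1524
G01 X34.6128 Y86.0787
G01 X139.6404 Y138.4236
M5
G00 X0.0000 Y0.0000

1 u = 1 mm; y_m = 161.7531 − y.

[1] `<path>` quadratic bezier, #008000→score S619 F1524: (115.4038,96.5877) → (110.8372,90.3622) → (112.9169,88.1857) → (121.6429,90.0582)

[2] `<polyline>` open polyline, #008000→score S619 F1524: (167.2998,75.5516) → (145.8991,20.2582) → (34.6128,86.0787) → (139.6404,138.4236)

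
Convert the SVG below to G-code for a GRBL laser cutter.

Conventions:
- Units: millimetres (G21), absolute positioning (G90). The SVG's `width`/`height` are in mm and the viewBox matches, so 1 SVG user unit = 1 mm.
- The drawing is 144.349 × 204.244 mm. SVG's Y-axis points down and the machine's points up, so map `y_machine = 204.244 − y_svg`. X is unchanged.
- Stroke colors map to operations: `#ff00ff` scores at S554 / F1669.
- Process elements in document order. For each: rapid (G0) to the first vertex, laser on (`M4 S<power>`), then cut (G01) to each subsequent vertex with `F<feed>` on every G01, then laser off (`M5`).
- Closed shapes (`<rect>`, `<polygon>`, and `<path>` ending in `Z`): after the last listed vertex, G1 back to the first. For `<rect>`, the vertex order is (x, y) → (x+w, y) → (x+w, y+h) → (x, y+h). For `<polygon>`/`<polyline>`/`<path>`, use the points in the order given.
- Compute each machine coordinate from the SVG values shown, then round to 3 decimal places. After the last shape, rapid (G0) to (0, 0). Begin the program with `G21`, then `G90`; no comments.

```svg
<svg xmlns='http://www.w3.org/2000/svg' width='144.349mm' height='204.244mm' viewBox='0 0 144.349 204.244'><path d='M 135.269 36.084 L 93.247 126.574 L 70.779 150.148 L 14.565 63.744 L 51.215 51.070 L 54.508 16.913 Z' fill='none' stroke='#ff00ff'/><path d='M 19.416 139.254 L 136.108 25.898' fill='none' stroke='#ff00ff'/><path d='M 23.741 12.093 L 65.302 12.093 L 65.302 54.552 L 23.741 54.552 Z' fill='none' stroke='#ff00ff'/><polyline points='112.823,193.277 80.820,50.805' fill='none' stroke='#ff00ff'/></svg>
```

Since the viewBox matches the mm dimensions, user units are millimetres directly. The only transform is the Y-flip y_m = 204.244 − y_svg.

Shape 1 is a closed polygon drawn with `<path>`. Its stroke #ff00ff means score at S554, F1669. After flipping Y the toolpath is (135.269,168.160) → (93.247,77.670) → (70.779,54.096) → (14.565,140.500) → (51.215,153.174) → (54.508,187.331) → (135.269,168.160), returning to the start.

Shape 2 is a line segment drawn with `<path>`. Its stroke #ff00ff means score at S554, F1669. After flipping Y the toolpath is (19.416,64.990) → (136.108,178.346).

Shape 3 is a rectangle drawn with `<path>`. Its stroke #ff00ff means score at S554, F1669. After flipping Y the toolpath is (23.741,192.151) → (65.302,192.151) → (65.302,149.692) → (23.741,149.692) → (23.741,192.151), returning to the start.

Shape 4 is a line segment drawn with `<polyline>`. Its stroke #ff00ff means score at S554, F1669. After flipping Y the toolpath is (112.823,10.967) → (80.820,153.439).

G21
G90
G0 X135.269 Y168.160
M4 S554
G01 X93.247 Y77.670 F1669
G01 X70.779 Y54.096 F1669
G01 X14.565 Y140.500 F1669
G01 X51.215 Y153.174 F1669
G01 X54.508 Y187.331 F1669
G01 X135.269 Y168.160 F1669
M5
G0 X19.416 Y64.990
M4 S554
G01 X136.108 Y178.346 F1669
M5
G0 X23.741 Y192.151
M4 S554
G01 X65.302 Y192.151 F1669
G01 X65.302 Y149.692 F1669
G01 X23.741 Y149.692 F1669
G01 X23.741 Y192.151 F1669
M5
G0 X112.823 Y10.967
M4 S554
G01 X80.820 Y153.439 F1669
M5
G0 X0.000 Y0.000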